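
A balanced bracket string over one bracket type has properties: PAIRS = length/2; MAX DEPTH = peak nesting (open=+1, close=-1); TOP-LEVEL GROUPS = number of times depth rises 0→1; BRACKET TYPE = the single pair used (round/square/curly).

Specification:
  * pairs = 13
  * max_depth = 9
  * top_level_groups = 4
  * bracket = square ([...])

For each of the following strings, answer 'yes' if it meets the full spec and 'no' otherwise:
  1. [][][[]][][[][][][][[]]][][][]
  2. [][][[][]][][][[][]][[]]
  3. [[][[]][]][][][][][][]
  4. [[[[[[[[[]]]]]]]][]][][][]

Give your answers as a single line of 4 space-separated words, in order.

Answer: no no no yes

Derivation:
String 1 '[][][[]][][[][][][][[]]][][][]': depth seq [1 0 1 0 1 2 1 0 1 0 1 2 1 2 1 2 1 2 1 2 3 2 1 0 1 0 1 0 1 0]
  -> pairs=15 depth=3 groups=8 -> no
String 2 '[][][[][]][][][[][]][[]]': depth seq [1 0 1 0 1 2 1 2 1 0 1 0 1 0 1 2 1 2 1 0 1 2 1 0]
  -> pairs=12 depth=2 groups=7 -> no
String 3 '[[][[]][]][][][][][][]': depth seq [1 2 1 2 3 2 1 2 1 0 1 0 1 0 1 0 1 0 1 0 1 0]
  -> pairs=11 depth=3 groups=7 -> no
String 4 '[[[[[[[[[]]]]]]]][]][][][]': depth seq [1 2 3 4 5 6 7 8 9 8 7 6 5 4 3 2 1 2 1 0 1 0 1 0 1 0]
  -> pairs=13 depth=9 groups=4 -> yes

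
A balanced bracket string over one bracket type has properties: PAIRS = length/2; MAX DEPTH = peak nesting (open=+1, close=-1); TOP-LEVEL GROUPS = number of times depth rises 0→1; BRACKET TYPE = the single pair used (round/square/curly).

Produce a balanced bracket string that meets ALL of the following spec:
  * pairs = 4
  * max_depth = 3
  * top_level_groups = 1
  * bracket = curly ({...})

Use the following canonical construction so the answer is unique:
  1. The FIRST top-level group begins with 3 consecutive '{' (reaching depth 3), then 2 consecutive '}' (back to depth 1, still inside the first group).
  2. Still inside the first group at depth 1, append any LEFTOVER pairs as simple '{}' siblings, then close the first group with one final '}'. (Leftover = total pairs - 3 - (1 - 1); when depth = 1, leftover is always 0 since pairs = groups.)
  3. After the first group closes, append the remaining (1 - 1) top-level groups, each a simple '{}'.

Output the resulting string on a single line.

Spec: pairs=4 depth=3 groups=1
Leftover pairs = 4 - 3 - (1-1) = 1
First group: deep chain of depth 3 + 1 sibling pairs
Remaining 0 groups: simple '{}' each

Answer: {{{}}{}}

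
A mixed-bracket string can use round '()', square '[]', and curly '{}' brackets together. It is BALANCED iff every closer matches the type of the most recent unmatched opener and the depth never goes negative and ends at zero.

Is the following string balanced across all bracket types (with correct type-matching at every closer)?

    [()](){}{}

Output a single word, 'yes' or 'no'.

pos 0: push '['; stack = [
pos 1: push '('; stack = [(
pos 2: ')' matches '('; pop; stack = [
pos 3: ']' matches '['; pop; stack = (empty)
pos 4: push '('; stack = (
pos 5: ')' matches '('; pop; stack = (empty)
pos 6: push '{'; stack = {
pos 7: '}' matches '{'; pop; stack = (empty)
pos 8: push '{'; stack = {
pos 9: '}' matches '{'; pop; stack = (empty)
end: stack empty → VALID
Verdict: properly nested → yes

Answer: yes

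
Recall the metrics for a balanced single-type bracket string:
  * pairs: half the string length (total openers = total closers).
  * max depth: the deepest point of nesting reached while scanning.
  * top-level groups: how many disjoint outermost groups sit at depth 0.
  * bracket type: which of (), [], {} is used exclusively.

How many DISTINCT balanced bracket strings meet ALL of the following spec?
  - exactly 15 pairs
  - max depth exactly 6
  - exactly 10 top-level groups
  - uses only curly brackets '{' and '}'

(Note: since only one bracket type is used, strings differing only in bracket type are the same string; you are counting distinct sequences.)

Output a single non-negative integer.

Spec: pairs=15 depth=6 groups=10
Count(depth <= 6) = 7752
Count(depth <= 5) = 7742
Count(depth == 6) = 7752 - 7742 = 10

Answer: 10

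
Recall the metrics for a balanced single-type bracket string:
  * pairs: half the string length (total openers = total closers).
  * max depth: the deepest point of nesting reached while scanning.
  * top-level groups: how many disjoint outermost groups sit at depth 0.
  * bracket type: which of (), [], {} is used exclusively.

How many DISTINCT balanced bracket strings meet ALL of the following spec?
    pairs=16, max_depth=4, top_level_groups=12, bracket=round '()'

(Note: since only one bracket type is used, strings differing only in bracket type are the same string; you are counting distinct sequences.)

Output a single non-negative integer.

Spec: pairs=16 depth=4 groups=12
Count(depth <= 4) = 2895
Count(depth <= 3) = 2703
Count(depth == 4) = 2895 - 2703 = 192

Answer: 192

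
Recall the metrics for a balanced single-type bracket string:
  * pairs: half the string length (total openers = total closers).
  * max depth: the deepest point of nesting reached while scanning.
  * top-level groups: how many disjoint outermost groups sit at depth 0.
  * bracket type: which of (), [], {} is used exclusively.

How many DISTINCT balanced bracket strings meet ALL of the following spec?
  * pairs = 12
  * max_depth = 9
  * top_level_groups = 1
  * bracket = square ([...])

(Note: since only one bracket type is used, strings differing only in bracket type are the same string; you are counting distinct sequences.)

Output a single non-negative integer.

Answer: 912

Derivation:
Spec: pairs=12 depth=9 groups=1
Count(depth <= 9) = 58598
Count(depth <= 8) = 57686
Count(depth == 9) = 58598 - 57686 = 912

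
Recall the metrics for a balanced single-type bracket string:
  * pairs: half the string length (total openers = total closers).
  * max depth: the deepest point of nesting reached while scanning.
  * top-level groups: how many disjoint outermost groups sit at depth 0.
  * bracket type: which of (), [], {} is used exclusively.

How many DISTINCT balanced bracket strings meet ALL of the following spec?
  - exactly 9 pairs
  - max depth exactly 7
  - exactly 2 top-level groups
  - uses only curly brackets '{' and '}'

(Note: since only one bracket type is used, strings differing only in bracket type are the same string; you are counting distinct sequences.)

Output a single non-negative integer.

Answer: 24

Derivation:
Spec: pairs=9 depth=7 groups=2
Count(depth <= 7) = 1428
Count(depth <= 6) = 1404
Count(depth == 7) = 1428 - 1404 = 24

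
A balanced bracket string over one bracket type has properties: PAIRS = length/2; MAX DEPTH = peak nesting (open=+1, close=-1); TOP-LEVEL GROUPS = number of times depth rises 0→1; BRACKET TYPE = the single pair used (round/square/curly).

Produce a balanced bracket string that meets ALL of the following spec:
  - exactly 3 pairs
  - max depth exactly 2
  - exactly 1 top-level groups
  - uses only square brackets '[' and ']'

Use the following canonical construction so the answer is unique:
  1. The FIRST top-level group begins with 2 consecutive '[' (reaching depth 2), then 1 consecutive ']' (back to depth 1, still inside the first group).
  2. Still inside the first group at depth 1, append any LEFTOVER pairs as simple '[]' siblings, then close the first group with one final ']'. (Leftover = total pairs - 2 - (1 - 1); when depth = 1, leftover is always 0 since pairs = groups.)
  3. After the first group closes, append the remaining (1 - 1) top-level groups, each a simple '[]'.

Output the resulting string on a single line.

Answer: [[][]]

Derivation:
Spec: pairs=3 depth=2 groups=1
Leftover pairs = 3 - 2 - (1-1) = 1
First group: deep chain of depth 2 + 1 sibling pairs
Remaining 0 groups: simple '[]' each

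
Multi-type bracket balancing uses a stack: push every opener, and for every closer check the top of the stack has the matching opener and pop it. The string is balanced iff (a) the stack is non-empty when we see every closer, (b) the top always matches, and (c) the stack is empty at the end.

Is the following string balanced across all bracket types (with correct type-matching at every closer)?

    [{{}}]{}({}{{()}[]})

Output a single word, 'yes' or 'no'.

Answer: yes

Derivation:
pos 0: push '['; stack = [
pos 1: push '{'; stack = [{
pos 2: push '{'; stack = [{{
pos 3: '}' matches '{'; pop; stack = [{
pos 4: '}' matches '{'; pop; stack = [
pos 5: ']' matches '['; pop; stack = (empty)
pos 6: push '{'; stack = {
pos 7: '}' matches '{'; pop; stack = (empty)
pos 8: push '('; stack = (
pos 9: push '{'; stack = ({
pos 10: '}' matches '{'; pop; stack = (
pos 11: push '{'; stack = ({
pos 12: push '{'; stack = ({{
pos 13: push '('; stack = ({{(
pos 14: ')' matches '('; pop; stack = ({{
pos 15: '}' matches '{'; pop; stack = ({
pos 16: push '['; stack = ({[
pos 17: ']' matches '['; pop; stack = ({
pos 18: '}' matches '{'; pop; stack = (
pos 19: ')' matches '('; pop; stack = (empty)
end: stack empty → VALID
Verdict: properly nested → yes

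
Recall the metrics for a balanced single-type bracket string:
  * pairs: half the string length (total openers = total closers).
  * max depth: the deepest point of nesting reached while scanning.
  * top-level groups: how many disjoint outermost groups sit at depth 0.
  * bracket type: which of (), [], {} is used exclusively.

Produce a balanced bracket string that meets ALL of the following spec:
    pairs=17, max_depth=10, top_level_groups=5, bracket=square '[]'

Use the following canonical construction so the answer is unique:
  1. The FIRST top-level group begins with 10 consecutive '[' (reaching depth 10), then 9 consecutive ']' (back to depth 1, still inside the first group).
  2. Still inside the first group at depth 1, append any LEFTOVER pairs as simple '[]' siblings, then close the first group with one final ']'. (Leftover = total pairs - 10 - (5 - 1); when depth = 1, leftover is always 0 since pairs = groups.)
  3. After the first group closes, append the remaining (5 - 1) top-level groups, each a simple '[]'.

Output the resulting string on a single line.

Spec: pairs=17 depth=10 groups=5
Leftover pairs = 17 - 10 - (5-1) = 3
First group: deep chain of depth 10 + 3 sibling pairs
Remaining 4 groups: simple '[]' each

Answer: [[[[[[[[[[]]]]]]]]][][][]][][][][]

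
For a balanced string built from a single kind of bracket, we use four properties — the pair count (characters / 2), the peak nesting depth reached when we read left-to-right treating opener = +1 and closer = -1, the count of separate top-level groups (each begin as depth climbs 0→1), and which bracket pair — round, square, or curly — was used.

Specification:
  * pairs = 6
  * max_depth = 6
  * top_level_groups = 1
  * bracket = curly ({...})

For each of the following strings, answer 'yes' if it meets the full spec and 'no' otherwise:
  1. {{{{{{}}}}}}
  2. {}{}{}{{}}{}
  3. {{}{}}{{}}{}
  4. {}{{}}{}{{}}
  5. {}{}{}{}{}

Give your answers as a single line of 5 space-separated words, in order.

Answer: yes no no no no

Derivation:
String 1 '{{{{{{}}}}}}': depth seq [1 2 3 4 5 6 5 4 3 2 1 0]
  -> pairs=6 depth=6 groups=1 -> yes
String 2 '{}{}{}{{}}{}': depth seq [1 0 1 0 1 0 1 2 1 0 1 0]
  -> pairs=6 depth=2 groups=5 -> no
String 3 '{{}{}}{{}}{}': depth seq [1 2 1 2 1 0 1 2 1 0 1 0]
  -> pairs=6 depth=2 groups=3 -> no
String 4 '{}{{}}{}{{}}': depth seq [1 0 1 2 1 0 1 0 1 2 1 0]
  -> pairs=6 depth=2 groups=4 -> no
String 5 '{}{}{}{}{}': depth seq [1 0 1 0 1 0 1 0 1 0]
  -> pairs=5 depth=1 groups=5 -> no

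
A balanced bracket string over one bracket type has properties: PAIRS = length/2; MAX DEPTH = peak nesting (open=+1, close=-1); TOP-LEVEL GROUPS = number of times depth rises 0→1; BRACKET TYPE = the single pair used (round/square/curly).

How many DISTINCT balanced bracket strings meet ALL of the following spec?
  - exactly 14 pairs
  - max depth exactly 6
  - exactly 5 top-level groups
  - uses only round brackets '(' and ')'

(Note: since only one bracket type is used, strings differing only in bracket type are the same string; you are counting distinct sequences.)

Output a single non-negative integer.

Spec: pairs=14 depth=6 groups=5
Count(depth <= 6) = 172150
Count(depth <= 5) = 155320
Count(depth == 6) = 172150 - 155320 = 16830

Answer: 16830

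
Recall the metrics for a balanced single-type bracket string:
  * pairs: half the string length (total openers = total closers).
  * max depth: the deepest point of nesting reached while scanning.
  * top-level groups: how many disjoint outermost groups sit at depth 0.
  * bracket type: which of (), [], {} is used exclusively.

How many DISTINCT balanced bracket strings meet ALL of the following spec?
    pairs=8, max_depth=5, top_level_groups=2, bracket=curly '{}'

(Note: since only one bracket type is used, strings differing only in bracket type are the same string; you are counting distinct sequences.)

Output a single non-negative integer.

Answer: 84

Derivation:
Spec: pairs=8 depth=5 groups=2
Count(depth <= 5) = 407
Count(depth <= 4) = 323
Count(depth == 5) = 407 - 323 = 84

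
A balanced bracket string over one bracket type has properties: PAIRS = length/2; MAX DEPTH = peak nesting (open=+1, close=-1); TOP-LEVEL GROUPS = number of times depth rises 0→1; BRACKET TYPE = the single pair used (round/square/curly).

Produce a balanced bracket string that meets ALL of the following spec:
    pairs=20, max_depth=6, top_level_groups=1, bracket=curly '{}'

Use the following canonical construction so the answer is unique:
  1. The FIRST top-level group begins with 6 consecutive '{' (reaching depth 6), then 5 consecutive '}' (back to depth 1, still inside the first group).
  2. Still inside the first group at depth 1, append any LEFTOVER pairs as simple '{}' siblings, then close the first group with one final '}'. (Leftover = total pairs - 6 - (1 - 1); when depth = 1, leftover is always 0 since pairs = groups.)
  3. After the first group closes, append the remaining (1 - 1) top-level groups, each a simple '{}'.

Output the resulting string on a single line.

Answer: {{{{{{}}}}}{}{}{}{}{}{}{}{}{}{}{}{}{}{}}

Derivation:
Spec: pairs=20 depth=6 groups=1
Leftover pairs = 20 - 6 - (1-1) = 14
First group: deep chain of depth 6 + 14 sibling pairs
Remaining 0 groups: simple '{}' each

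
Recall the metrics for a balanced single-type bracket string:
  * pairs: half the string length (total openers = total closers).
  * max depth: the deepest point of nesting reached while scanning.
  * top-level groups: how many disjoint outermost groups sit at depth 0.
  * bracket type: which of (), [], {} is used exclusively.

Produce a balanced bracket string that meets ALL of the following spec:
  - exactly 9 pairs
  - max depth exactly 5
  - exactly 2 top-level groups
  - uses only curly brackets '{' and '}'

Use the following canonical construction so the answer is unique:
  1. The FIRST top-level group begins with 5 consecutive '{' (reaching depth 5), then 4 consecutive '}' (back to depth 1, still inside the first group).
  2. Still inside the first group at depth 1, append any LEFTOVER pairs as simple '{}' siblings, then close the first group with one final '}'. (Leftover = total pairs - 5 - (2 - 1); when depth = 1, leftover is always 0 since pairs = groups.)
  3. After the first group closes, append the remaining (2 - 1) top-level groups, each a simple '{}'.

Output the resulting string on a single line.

Answer: {{{{{}}}}{}{}{}}{}

Derivation:
Spec: pairs=9 depth=5 groups=2
Leftover pairs = 9 - 5 - (2-1) = 3
First group: deep chain of depth 5 + 3 sibling pairs
Remaining 1 groups: simple '{}' each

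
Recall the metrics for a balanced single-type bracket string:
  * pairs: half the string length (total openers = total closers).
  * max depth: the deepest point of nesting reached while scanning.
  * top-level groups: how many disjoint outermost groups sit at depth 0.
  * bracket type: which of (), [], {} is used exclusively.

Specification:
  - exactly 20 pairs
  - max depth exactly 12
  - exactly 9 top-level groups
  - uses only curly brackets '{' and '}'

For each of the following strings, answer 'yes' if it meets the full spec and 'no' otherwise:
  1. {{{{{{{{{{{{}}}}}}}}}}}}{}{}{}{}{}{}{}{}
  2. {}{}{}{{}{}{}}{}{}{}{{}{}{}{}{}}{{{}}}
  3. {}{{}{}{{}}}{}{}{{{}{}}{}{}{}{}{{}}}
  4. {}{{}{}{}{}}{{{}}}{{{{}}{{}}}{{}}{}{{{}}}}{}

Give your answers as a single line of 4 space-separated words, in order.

Answer: yes no no no

Derivation:
String 1 '{{{{{{{{{{{{}}}}}}}}}}}}{}{}{}{}{}{}{}{}': depth seq [1 2 3 4 5 6 7 8 9 10 11 12 11 10 9 8 7 6 5 4 3 2 1 0 1 0 1 0 1 0 1 0 1 0 1 0 1 0 1 0]
  -> pairs=20 depth=12 groups=9 -> yes
String 2 '{}{}{}{{}{}{}}{}{}{}{{}{}{}{}{}}{{{}}}': depth seq [1 0 1 0 1 0 1 2 1 2 1 2 1 0 1 0 1 0 1 0 1 2 1 2 1 2 1 2 1 2 1 0 1 2 3 2 1 0]
  -> pairs=19 depth=3 groups=9 -> no
String 3 '{}{{}{}{{}}}{}{}{{{}{}}{}{}{}{}{{}}}': depth seq [1 0 1 2 1 2 1 2 3 2 1 0 1 0 1 0 1 2 3 2 3 2 1 2 1 2 1 2 1 2 1 2 3 2 1 0]
  -> pairs=18 depth=3 groups=5 -> no
String 4 '{}{{}{}{}{}}{{{}}}{{{{}}{{}}}{{}}{}{{{}}}}{}': depth seq [1 0 1 2 1 2 1 2 1 2 1 0 1 2 3 2 1 0 1 2 3 4 3 2 3 4 3 2 1 2 3 2 1 2 1 2 3 4 3 2 1 0 1 0]
  -> pairs=22 depth=4 groups=5 -> no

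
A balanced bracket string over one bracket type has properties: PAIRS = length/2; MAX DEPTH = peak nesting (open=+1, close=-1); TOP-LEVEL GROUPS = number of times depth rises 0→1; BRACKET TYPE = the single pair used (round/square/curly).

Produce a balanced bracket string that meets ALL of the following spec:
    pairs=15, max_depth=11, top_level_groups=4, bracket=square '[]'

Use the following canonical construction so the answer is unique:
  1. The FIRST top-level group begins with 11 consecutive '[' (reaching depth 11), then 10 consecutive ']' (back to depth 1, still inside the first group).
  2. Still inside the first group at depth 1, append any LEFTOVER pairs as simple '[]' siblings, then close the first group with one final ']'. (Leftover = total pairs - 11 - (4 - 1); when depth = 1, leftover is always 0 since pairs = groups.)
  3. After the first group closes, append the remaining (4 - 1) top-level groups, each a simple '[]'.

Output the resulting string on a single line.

Spec: pairs=15 depth=11 groups=4
Leftover pairs = 15 - 11 - (4-1) = 1
First group: deep chain of depth 11 + 1 sibling pairs
Remaining 3 groups: simple '[]' each

Answer: [[[[[[[[[[[]]]]]]]]]][]][][][]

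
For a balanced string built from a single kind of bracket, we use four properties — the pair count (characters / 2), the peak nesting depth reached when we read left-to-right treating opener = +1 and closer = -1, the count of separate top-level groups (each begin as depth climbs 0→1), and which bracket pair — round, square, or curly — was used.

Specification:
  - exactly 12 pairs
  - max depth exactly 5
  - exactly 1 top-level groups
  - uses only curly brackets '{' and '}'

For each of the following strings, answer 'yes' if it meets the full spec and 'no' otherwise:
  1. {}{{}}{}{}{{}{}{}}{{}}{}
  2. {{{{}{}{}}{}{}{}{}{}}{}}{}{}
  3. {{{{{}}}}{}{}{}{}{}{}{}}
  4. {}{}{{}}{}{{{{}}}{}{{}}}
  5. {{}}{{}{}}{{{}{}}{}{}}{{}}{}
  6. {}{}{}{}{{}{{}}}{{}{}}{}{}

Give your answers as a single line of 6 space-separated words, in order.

Answer: no no yes no no no

Derivation:
String 1 '{}{{}}{}{}{{}{}{}}{{}}{}': depth seq [1 0 1 2 1 0 1 0 1 0 1 2 1 2 1 2 1 0 1 2 1 0 1 0]
  -> pairs=12 depth=2 groups=7 -> no
String 2 '{{{{}{}{}}{}{}{}{}{}}{}}{}{}': depth seq [1 2 3 4 3 4 3 4 3 2 3 2 3 2 3 2 3 2 3 2 1 2 1 0 1 0 1 0]
  -> pairs=14 depth=4 groups=3 -> no
String 3 '{{{{{}}}}{}{}{}{}{}{}{}}': depth seq [1 2 3 4 5 4 3 2 1 2 1 2 1 2 1 2 1 2 1 2 1 2 1 0]
  -> pairs=12 depth=5 groups=1 -> yes
String 4 '{}{}{{}}{}{{{{}}}{}{{}}}': depth seq [1 0 1 0 1 2 1 0 1 0 1 2 3 4 3 2 1 2 1 2 3 2 1 0]
  -> pairs=12 depth=4 groups=5 -> no
String 5 '{{}}{{}{}}{{{}{}}{}{}}{{}}{}': depth seq [1 2 1 0 1 2 1 2 1 0 1 2 3 2 3 2 1 2 1 2 1 0 1 2 1 0 1 0]
  -> pairs=14 depth=3 groups=5 -> no
String 6 '{}{}{}{}{{}{{}}}{{}{}}{}{}': depth seq [1 0 1 0 1 0 1 0 1 2 1 2 3 2 1 0 1 2 1 2 1 0 1 0 1 0]
  -> pairs=13 depth=3 groups=8 -> no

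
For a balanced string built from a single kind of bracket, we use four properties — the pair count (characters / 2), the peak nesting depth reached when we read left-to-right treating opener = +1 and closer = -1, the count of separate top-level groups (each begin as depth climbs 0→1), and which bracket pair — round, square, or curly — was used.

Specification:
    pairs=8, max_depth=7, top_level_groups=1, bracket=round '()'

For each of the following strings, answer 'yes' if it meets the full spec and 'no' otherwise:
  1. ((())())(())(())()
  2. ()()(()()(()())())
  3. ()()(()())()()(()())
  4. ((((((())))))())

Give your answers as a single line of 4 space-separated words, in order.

Answer: no no no yes

Derivation:
String 1 '((())())(())(())()': depth seq [1 2 3 2 1 2 1 0 1 2 1 0 1 2 1 0 1 0]
  -> pairs=9 depth=3 groups=4 -> no
String 2 '()()(()()(()())())': depth seq [1 0 1 0 1 2 1 2 1 2 3 2 3 2 1 2 1 0]
  -> pairs=9 depth=3 groups=3 -> no
String 3 '()()(()())()()(()())': depth seq [1 0 1 0 1 2 1 2 1 0 1 0 1 0 1 2 1 2 1 0]
  -> pairs=10 depth=2 groups=6 -> no
String 4 '((((((())))))())': depth seq [1 2 3 4 5 6 7 6 5 4 3 2 1 2 1 0]
  -> pairs=8 depth=7 groups=1 -> yes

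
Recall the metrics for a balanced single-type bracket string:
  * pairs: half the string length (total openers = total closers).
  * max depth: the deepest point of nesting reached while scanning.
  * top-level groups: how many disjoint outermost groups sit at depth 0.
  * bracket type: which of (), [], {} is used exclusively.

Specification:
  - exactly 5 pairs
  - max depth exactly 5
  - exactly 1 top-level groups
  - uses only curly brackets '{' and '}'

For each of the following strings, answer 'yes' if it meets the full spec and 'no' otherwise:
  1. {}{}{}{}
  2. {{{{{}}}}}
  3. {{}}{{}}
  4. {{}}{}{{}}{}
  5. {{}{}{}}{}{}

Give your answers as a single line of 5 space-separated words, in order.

String 1 '{}{}{}{}': depth seq [1 0 1 0 1 0 1 0]
  -> pairs=4 depth=1 groups=4 -> no
String 2 '{{{{{}}}}}': depth seq [1 2 3 4 5 4 3 2 1 0]
  -> pairs=5 depth=5 groups=1 -> yes
String 3 '{{}}{{}}': depth seq [1 2 1 0 1 2 1 0]
  -> pairs=4 depth=2 groups=2 -> no
String 4 '{{}}{}{{}}{}': depth seq [1 2 1 0 1 0 1 2 1 0 1 0]
  -> pairs=6 depth=2 groups=4 -> no
String 5 '{{}{}{}}{}{}': depth seq [1 2 1 2 1 2 1 0 1 0 1 0]
  -> pairs=6 depth=2 groups=3 -> no

Answer: no yes no no no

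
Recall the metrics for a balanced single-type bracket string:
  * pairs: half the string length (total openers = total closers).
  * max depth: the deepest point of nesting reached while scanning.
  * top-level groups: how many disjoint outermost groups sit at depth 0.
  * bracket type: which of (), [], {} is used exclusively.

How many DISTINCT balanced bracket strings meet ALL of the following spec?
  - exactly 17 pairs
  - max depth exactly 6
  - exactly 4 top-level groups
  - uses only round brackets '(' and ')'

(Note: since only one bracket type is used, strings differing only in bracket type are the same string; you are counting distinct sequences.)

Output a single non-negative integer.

Answer: 3650856

Derivation:
Spec: pairs=17 depth=6 groups=4
Count(depth <= 6) = 13050152
Count(depth <= 5) = 9399296
Count(depth == 6) = 13050152 - 9399296 = 3650856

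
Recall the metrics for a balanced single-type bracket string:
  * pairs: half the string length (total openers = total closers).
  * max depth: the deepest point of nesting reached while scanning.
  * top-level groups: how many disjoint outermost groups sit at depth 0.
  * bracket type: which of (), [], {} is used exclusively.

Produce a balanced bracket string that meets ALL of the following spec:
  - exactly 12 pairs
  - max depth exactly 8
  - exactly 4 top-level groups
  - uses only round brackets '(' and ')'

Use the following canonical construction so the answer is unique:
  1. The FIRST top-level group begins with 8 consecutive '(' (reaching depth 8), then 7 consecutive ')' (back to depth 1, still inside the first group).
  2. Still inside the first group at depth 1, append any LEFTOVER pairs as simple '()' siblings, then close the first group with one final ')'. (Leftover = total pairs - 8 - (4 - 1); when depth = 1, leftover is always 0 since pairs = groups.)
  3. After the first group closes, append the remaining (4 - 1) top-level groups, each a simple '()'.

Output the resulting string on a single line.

Answer: (((((((()))))))())()()()

Derivation:
Spec: pairs=12 depth=8 groups=4
Leftover pairs = 12 - 8 - (4-1) = 1
First group: deep chain of depth 8 + 1 sibling pairs
Remaining 3 groups: simple '()' each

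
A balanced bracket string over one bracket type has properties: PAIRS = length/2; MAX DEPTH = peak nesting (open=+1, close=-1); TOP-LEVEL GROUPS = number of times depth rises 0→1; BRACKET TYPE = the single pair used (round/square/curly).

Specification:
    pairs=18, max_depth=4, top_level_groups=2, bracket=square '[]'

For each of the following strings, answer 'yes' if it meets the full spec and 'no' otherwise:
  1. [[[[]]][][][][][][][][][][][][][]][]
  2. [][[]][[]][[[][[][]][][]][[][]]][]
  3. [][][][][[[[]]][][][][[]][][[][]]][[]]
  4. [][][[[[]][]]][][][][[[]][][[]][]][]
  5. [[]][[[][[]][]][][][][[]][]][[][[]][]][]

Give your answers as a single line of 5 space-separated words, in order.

Answer: yes no no no no

Derivation:
String 1 '[[[[]]][][][][][][][][][][][][][]][]': depth seq [1 2 3 4 3 2 1 2 1 2 1 2 1 2 1 2 1 2 1 2 1 2 1 2 1 2 1 2 1 2 1 2 1 0 1 0]
  -> pairs=18 depth=4 groups=2 -> yes
String 2 '[][[]][[]][[[][[][]][][]][[][]]][]': depth seq [1 0 1 2 1 0 1 2 1 0 1 2 3 2 3 4 3 4 3 2 3 2 3 2 1 2 3 2 3 2 1 0 1 0]
  -> pairs=17 depth=4 groups=5 -> no
String 3 '[][][][][[[[]]][][][][[]][][[][]]][[]]': depth seq [1 0 1 0 1 0 1 0 1 2 3 4 3 2 1 2 1 2 1 2 1 2 3 2 1 2 1 2 3 2 3 2 1 0 1 2 1 0]
  -> pairs=19 depth=4 groups=6 -> no
String 4 '[][][[[[]][]]][][][][[[]][][[]][]][]': depth seq [1 0 1 0 1 2 3 4 3 2 3 2 1 0 1 0 1 0 1 0 1 2 3 2 1 2 1 2 3 2 1 2 1 0 1 0]
  -> pairs=18 depth=4 groups=8 -> no
String 5 '[[]][[[][[]][]][][][][[]][]][[][[]][]][]': depth seq [1 2 1 0 1 2 3 2 3 4 3 2 3 2 1 2 1 2 1 2 1 2 3 2 1 2 1 0 1 2 1 2 3 2 1 2 1 0 1 0]
  -> pairs=20 depth=4 groups=4 -> no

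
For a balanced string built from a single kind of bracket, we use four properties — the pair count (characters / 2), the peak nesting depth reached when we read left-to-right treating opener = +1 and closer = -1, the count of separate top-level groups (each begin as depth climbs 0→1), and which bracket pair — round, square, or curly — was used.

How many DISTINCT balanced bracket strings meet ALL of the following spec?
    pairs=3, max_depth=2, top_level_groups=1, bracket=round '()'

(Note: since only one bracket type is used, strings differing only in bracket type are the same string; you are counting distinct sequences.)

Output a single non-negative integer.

Answer: 1

Derivation:
Spec: pairs=3 depth=2 groups=1
Count(depth <= 2) = 1
Count(depth <= 1) = 0
Count(depth == 2) = 1 - 0 = 1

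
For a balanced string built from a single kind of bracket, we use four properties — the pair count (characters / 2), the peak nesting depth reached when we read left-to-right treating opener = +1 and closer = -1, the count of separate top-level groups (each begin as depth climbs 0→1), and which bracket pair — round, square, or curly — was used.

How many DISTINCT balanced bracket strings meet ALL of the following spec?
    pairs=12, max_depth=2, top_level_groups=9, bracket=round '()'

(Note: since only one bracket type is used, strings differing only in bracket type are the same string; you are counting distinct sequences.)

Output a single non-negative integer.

Answer: 165

Derivation:
Spec: pairs=12 depth=2 groups=9
Count(depth <= 2) = 165
Count(depth <= 1) = 0
Count(depth == 2) = 165 - 0 = 165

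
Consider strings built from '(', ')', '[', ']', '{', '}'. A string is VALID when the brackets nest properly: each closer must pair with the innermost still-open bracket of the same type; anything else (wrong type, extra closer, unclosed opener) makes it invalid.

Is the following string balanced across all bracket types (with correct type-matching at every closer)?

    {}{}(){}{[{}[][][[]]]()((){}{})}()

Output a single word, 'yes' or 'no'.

pos 0: push '{'; stack = {
pos 1: '}' matches '{'; pop; stack = (empty)
pos 2: push '{'; stack = {
pos 3: '}' matches '{'; pop; stack = (empty)
pos 4: push '('; stack = (
pos 5: ')' matches '('; pop; stack = (empty)
pos 6: push '{'; stack = {
pos 7: '}' matches '{'; pop; stack = (empty)
pos 8: push '{'; stack = {
pos 9: push '['; stack = {[
pos 10: push '{'; stack = {[{
pos 11: '}' matches '{'; pop; stack = {[
pos 12: push '['; stack = {[[
pos 13: ']' matches '['; pop; stack = {[
pos 14: push '['; stack = {[[
pos 15: ']' matches '['; pop; stack = {[
pos 16: push '['; stack = {[[
pos 17: push '['; stack = {[[[
pos 18: ']' matches '['; pop; stack = {[[
pos 19: ']' matches '['; pop; stack = {[
pos 20: ']' matches '['; pop; stack = {
pos 21: push '('; stack = {(
pos 22: ')' matches '('; pop; stack = {
pos 23: push '('; stack = {(
pos 24: push '('; stack = {((
pos 25: ')' matches '('; pop; stack = {(
pos 26: push '{'; stack = {({
pos 27: '}' matches '{'; pop; stack = {(
pos 28: push '{'; stack = {({
pos 29: '}' matches '{'; pop; stack = {(
pos 30: ')' matches '('; pop; stack = {
pos 31: '}' matches '{'; pop; stack = (empty)
pos 32: push '('; stack = (
pos 33: ')' matches '('; pop; stack = (empty)
end: stack empty → VALID
Verdict: properly nested → yes

Answer: yes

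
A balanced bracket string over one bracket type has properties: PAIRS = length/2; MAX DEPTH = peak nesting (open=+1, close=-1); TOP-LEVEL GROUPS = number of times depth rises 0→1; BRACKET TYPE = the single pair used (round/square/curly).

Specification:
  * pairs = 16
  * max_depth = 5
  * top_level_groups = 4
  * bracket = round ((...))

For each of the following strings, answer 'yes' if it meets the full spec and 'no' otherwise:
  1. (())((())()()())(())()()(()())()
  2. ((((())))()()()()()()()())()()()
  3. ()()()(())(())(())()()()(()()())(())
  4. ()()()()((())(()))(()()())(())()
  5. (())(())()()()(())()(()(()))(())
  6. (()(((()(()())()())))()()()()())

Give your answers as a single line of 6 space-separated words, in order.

Answer: no yes no no no no

Derivation:
String 1 '(())((())()()())(())()()(()())()': depth seq [1 2 1 0 1 2 3 2 1 2 1 2 1 2 1 0 1 2 1 0 1 0 1 0 1 2 1 2 1 0 1 0]
  -> pairs=16 depth=3 groups=7 -> no
String 2 '((((())))()()()()()()()())()()()': depth seq [1 2 3 4 5 4 3 2 1 2 1 2 1 2 1 2 1 2 1 2 1 2 1 2 1 0 1 0 1 0 1 0]
  -> pairs=16 depth=5 groups=4 -> yes
String 3 '()()()(())(())(())()()()(()()())(())': depth seq [1 0 1 0 1 0 1 2 1 0 1 2 1 0 1 2 1 0 1 0 1 0 1 0 1 2 1 2 1 2 1 0 1 2 1 0]
  -> pairs=18 depth=2 groups=11 -> no
String 4 '()()()()((())(()))(()()())(())()': depth seq [1 0 1 0 1 0 1 0 1 2 3 2 1 2 3 2 1 0 1 2 1 2 1 2 1 0 1 2 1 0 1 0]
  -> pairs=16 depth=3 groups=8 -> no
String 5 '(())(())()()()(())()(()(()))(())': depth seq [1 2 1 0 1 2 1 0 1 0 1 0 1 0 1 2 1 0 1 0 1 2 1 2 3 2 1 0 1 2 1 0]
  -> pairs=16 depth=3 groups=9 -> no
String 6 '(()(((()(()())()())))()()()()())': depth seq [1 2 1 2 3 4 5 4 5 6 5 6 5 4 5 4 5 4 3 2 1 2 1 2 1 2 1 2 1 2 1 0]
  -> pairs=16 depth=6 groups=1 -> no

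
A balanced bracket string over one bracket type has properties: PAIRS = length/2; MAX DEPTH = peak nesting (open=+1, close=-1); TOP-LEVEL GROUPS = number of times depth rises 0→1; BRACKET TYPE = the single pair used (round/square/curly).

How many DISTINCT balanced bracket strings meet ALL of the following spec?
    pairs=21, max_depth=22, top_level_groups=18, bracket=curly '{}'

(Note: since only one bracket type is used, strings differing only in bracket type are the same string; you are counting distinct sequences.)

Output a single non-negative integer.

Spec: pairs=21 depth=22 groups=18
Count(depth <= 22) = 1518
Count(depth <= 21) = 1518
Count(depth == 22) = 1518 - 1518 = 0

Answer: 0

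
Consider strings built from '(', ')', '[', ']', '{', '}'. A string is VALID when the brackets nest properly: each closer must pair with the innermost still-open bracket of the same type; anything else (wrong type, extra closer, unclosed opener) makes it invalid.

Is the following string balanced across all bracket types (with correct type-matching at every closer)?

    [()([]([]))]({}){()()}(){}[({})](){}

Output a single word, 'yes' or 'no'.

Answer: yes

Derivation:
pos 0: push '['; stack = [
pos 1: push '('; stack = [(
pos 2: ')' matches '('; pop; stack = [
pos 3: push '('; stack = [(
pos 4: push '['; stack = [([
pos 5: ']' matches '['; pop; stack = [(
pos 6: push '('; stack = [((
pos 7: push '['; stack = [(([
pos 8: ']' matches '['; pop; stack = [((
pos 9: ')' matches '('; pop; stack = [(
pos 10: ')' matches '('; pop; stack = [
pos 11: ']' matches '['; pop; stack = (empty)
pos 12: push '('; stack = (
pos 13: push '{'; stack = ({
pos 14: '}' matches '{'; pop; stack = (
pos 15: ')' matches '('; pop; stack = (empty)
pos 16: push '{'; stack = {
pos 17: push '('; stack = {(
pos 18: ')' matches '('; pop; stack = {
pos 19: push '('; stack = {(
pos 20: ')' matches '('; pop; stack = {
pos 21: '}' matches '{'; pop; stack = (empty)
pos 22: push '('; stack = (
pos 23: ')' matches '('; pop; stack = (empty)
pos 24: push '{'; stack = {
pos 25: '}' matches '{'; pop; stack = (empty)
pos 26: push '['; stack = [
pos 27: push '('; stack = [(
pos 28: push '{'; stack = [({
pos 29: '}' matches '{'; pop; stack = [(
pos 30: ')' matches '('; pop; stack = [
pos 31: ']' matches '['; pop; stack = (empty)
pos 32: push '('; stack = (
pos 33: ')' matches '('; pop; stack = (empty)
pos 34: push '{'; stack = {
pos 35: '}' matches '{'; pop; stack = (empty)
end: stack empty → VALID
Verdict: properly nested → yes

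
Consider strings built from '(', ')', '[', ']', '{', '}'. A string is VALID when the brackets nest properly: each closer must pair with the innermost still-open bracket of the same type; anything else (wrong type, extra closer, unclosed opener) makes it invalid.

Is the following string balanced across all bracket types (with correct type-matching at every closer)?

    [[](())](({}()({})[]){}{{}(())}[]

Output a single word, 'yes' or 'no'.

pos 0: push '['; stack = [
pos 1: push '['; stack = [[
pos 2: ']' matches '['; pop; stack = [
pos 3: push '('; stack = [(
pos 4: push '('; stack = [((
pos 5: ')' matches '('; pop; stack = [(
pos 6: ')' matches '('; pop; stack = [
pos 7: ']' matches '['; pop; stack = (empty)
pos 8: push '('; stack = (
pos 9: push '('; stack = ((
pos 10: push '{'; stack = (({
pos 11: '}' matches '{'; pop; stack = ((
pos 12: push '('; stack = (((
pos 13: ')' matches '('; pop; stack = ((
pos 14: push '('; stack = (((
pos 15: push '{'; stack = ((({
pos 16: '}' matches '{'; pop; stack = (((
pos 17: ')' matches '('; pop; stack = ((
pos 18: push '['; stack = (([
pos 19: ']' matches '['; pop; stack = ((
pos 20: ')' matches '('; pop; stack = (
pos 21: push '{'; stack = ({
pos 22: '}' matches '{'; pop; stack = (
pos 23: push '{'; stack = ({
pos 24: push '{'; stack = ({{
pos 25: '}' matches '{'; pop; stack = ({
pos 26: push '('; stack = ({(
pos 27: push '('; stack = ({((
pos 28: ')' matches '('; pop; stack = ({(
pos 29: ')' matches '('; pop; stack = ({
pos 30: '}' matches '{'; pop; stack = (
pos 31: push '['; stack = ([
pos 32: ']' matches '['; pop; stack = (
end: stack still non-empty (() → INVALID
Verdict: unclosed openers at end: ( → no

Answer: no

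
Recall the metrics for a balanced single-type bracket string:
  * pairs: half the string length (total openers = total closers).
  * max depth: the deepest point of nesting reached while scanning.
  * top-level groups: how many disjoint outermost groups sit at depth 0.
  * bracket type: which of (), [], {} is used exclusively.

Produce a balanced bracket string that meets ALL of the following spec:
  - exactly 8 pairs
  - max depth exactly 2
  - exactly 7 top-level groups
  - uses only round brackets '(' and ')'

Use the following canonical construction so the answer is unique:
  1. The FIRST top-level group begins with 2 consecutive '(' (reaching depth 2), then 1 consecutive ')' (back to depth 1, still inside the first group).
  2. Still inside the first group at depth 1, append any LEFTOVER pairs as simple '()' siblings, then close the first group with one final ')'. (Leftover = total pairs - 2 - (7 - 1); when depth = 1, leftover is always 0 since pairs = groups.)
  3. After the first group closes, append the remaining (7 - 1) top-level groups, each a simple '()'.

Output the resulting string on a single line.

Spec: pairs=8 depth=2 groups=7
Leftover pairs = 8 - 2 - (7-1) = 0
First group: deep chain of depth 2 + 0 sibling pairs
Remaining 6 groups: simple '()' each

Answer: (())()()()()()()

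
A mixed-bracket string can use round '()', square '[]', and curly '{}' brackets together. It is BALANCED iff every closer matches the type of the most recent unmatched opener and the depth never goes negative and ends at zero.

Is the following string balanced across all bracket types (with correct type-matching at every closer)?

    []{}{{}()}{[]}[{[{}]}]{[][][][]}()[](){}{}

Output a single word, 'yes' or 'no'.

Answer: yes

Derivation:
pos 0: push '['; stack = [
pos 1: ']' matches '['; pop; stack = (empty)
pos 2: push '{'; stack = {
pos 3: '}' matches '{'; pop; stack = (empty)
pos 4: push '{'; stack = {
pos 5: push '{'; stack = {{
pos 6: '}' matches '{'; pop; stack = {
pos 7: push '('; stack = {(
pos 8: ')' matches '('; pop; stack = {
pos 9: '}' matches '{'; pop; stack = (empty)
pos 10: push '{'; stack = {
pos 11: push '['; stack = {[
pos 12: ']' matches '['; pop; stack = {
pos 13: '}' matches '{'; pop; stack = (empty)
pos 14: push '['; stack = [
pos 15: push '{'; stack = [{
pos 16: push '['; stack = [{[
pos 17: push '{'; stack = [{[{
pos 18: '}' matches '{'; pop; stack = [{[
pos 19: ']' matches '['; pop; stack = [{
pos 20: '}' matches '{'; pop; stack = [
pos 21: ']' matches '['; pop; stack = (empty)
pos 22: push '{'; stack = {
pos 23: push '['; stack = {[
pos 24: ']' matches '['; pop; stack = {
pos 25: push '['; stack = {[
pos 26: ']' matches '['; pop; stack = {
pos 27: push '['; stack = {[
pos 28: ']' matches '['; pop; stack = {
pos 29: push '['; stack = {[
pos 30: ']' matches '['; pop; stack = {
pos 31: '}' matches '{'; pop; stack = (empty)
pos 32: push '('; stack = (
pos 33: ')' matches '('; pop; stack = (empty)
pos 34: push '['; stack = [
pos 35: ']' matches '['; pop; stack = (empty)
pos 36: push '('; stack = (
pos 37: ')' matches '('; pop; stack = (empty)
pos 38: push '{'; stack = {
pos 39: '}' matches '{'; pop; stack = (empty)
pos 40: push '{'; stack = {
pos 41: '}' matches '{'; pop; stack = (empty)
end: stack empty → VALID
Verdict: properly nested → yes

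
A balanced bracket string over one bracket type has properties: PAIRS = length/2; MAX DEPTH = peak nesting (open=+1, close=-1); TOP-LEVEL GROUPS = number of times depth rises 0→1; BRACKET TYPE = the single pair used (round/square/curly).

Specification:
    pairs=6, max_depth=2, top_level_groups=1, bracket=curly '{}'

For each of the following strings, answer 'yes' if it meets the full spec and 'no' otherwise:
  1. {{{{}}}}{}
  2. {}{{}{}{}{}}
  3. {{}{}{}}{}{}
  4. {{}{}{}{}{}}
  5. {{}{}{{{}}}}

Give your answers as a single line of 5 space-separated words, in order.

String 1 '{{{{}}}}{}': depth seq [1 2 3 4 3 2 1 0 1 0]
  -> pairs=5 depth=4 groups=2 -> no
String 2 '{}{{}{}{}{}}': depth seq [1 0 1 2 1 2 1 2 1 2 1 0]
  -> pairs=6 depth=2 groups=2 -> no
String 3 '{{}{}{}}{}{}': depth seq [1 2 1 2 1 2 1 0 1 0 1 0]
  -> pairs=6 depth=2 groups=3 -> no
String 4 '{{}{}{}{}{}}': depth seq [1 2 1 2 1 2 1 2 1 2 1 0]
  -> pairs=6 depth=2 groups=1 -> yes
String 5 '{{}{}{{{}}}}': depth seq [1 2 1 2 1 2 3 4 3 2 1 0]
  -> pairs=6 depth=4 groups=1 -> no

Answer: no no no yes no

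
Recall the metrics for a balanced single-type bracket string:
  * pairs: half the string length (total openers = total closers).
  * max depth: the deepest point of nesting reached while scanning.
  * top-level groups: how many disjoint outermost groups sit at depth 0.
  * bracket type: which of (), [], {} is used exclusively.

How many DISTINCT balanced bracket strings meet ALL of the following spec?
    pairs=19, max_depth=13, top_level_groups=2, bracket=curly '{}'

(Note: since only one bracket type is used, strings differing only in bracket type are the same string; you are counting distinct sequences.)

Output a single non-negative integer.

Answer: 373184

Derivation:
Spec: pairs=19 depth=13 groups=2
Count(depth <= 13) = 477558970
Count(depth <= 12) = 477185786
Count(depth == 13) = 477558970 - 477185786 = 373184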